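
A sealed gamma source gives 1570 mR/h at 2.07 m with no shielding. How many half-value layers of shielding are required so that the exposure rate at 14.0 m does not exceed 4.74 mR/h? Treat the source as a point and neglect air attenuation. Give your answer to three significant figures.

At 14.0 m, distance alone gives 1570 × (2.07/14.0)² = 1570 × 0.02186 = 34.32 mR/h.
Further attenuation needed: 34.32/4.74 = 7.241.
n = log₂(7.241) = 2.856 half-value layers.

2.86 half-value layers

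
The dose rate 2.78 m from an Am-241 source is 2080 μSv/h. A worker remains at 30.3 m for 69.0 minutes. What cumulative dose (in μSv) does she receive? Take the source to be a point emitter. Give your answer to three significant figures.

20.1 μSv

Since intensity falls as 1/r², rate at 30.3 m:
(2.78/30.3)² = 0.008418, so 2080 × 0.008418 = 17.51 μSv/h.
Dose = rate × time = 17.51 μSv/h × 1.150 h = 20.14 μSv.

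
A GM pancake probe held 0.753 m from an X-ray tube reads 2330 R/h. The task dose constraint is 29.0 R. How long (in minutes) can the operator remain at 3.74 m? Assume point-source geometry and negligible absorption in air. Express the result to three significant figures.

By the inverse-square law, rate at 3.74 m:
2330 × (0.753/3.74)² = 2330 × 0.04054 = 94.46 R/h.
Stay time = 29.0 R ÷ 94.46 R/h = 0.3070 h = 18.42 min.

18.4 min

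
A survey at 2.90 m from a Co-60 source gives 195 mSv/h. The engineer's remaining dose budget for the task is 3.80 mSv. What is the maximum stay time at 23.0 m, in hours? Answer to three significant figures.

Since intensity falls as 1/r², rate at 23.0 m:
195 × (2.90/23.0)² = 195 × 0.01590 = 3.101 mSv/h.
Stay time = 3.80 mSv ÷ 3.101 mSv/h = 1.225 h.

1.23 h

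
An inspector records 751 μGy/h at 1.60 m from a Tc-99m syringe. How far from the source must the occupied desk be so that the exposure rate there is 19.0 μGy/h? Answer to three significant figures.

10.1 m

Intensity scales as (d₁/d₂)², so d₂ = d₁·√(I₁/I₂).
I₁/I₂ = 751/19.0 = 39.53, so d₂ = 1.60 × √39.53 = 10.06 m.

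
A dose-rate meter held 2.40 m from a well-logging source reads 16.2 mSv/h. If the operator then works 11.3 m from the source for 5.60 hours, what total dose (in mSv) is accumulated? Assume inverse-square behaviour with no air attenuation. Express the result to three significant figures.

Since intensity falls as 1/r², rate at 11.3 m:
(2.40/11.3)² = 0.04511, so 16.2 × 0.04511 = 0.7308 mSv/h.
Dose = rate × time = 0.7308 mSv/h × 5.600 h = 4.092 mSv.

4.09 mSv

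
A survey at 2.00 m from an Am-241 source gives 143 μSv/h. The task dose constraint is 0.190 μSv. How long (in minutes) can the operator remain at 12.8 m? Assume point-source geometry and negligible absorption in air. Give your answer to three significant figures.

Using I₁d₁² = I₂d₂², rate at 12.8 m:
(2.00/12.8)² = 0.02441, so 143 × 0.02441 = 3.491 μSv/h.
Stay time = 0.190 μSv ÷ 3.491 μSv/h = 0.05443 h = 3.266 min.

3.27 min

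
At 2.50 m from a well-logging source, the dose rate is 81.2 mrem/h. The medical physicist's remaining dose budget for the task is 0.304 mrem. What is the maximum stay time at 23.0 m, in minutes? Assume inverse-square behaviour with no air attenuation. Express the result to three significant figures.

19.0 min

By the inverse-square law, rate at 23.0 m:
81.2 × (2.50/23.0)² = 81.2 × 0.01181 = 0.9590 mrem/h.
Stay time = 0.304 mrem ÷ 0.9590 mrem/h = 0.3170 h = 19.02 min.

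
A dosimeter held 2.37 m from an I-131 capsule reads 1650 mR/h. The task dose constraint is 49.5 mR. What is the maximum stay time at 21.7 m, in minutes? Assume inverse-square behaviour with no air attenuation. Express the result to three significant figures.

151 min

Intensity scales as (d₁/d₂)², so rate at 21.7 m:
(2.37/21.7)² = 0.01193, so 1650 × 0.01193 = 19.68 mR/h.
Stay time = 49.5 mR ÷ 19.68 mR/h = 2.515 h = 150.9 min.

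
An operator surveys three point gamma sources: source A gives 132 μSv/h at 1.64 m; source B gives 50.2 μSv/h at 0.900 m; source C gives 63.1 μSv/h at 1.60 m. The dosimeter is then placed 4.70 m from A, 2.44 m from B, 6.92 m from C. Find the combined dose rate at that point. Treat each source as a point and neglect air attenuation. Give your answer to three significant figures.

26.3 μSv/h

Each source contributes Iᵢ·(dᵢ/rᵢ)²; contributions add.
A: 132 × (1.64/4.70)² = 16.07 μSv/h
B: 50.2 × (0.900/2.44)² = 6.830 μSv/h
C: 63.1 × (1.60/6.92)² = 3.373 μSv/h
Total = 16.07 + 6.830 + 3.373 = 26.27 μSv/h.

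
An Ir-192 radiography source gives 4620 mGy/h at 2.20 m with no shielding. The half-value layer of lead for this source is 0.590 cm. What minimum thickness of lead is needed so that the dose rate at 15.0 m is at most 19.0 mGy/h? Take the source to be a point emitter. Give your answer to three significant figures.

1.41 cm

At 15.0 m, distance alone gives 4620 × (2.20/15.0)² = 4620 × 0.02151 = 99.38 mGy/h.
Further attenuation needed: 99.38/19.0 = 5.231.
n = log₂(5.231) = 2.387 half-value layers.
Thickness = 2.387 × 0.590 cm = 1.408 cm.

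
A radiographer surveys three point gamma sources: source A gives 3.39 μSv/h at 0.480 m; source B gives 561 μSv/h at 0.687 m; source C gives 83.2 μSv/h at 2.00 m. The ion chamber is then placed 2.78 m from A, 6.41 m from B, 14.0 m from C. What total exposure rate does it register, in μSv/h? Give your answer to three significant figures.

Each source contributes Iᵢ·(dᵢ/rᵢ)²; contributions add.
A: 3.39 × (0.480/2.78)² = 0.1011 μSv/h
B: 561 × (0.687/6.41)² = 6.444 μSv/h
C: 83.2 × (2.00/14.0)² = 1.698 μSv/h
Total = 0.1011 + 6.444 + 1.698 = 8.243 μSv/h.

8.24 μSv/h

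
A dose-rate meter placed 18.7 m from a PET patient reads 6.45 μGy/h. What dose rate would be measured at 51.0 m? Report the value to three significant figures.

Since intensity falls as 1/r², scaling from 18.7 m to 51.0 m:
(18.7/51.0)² = 0.1344, so 6.45 × 0.1344 = 0.8669 μGy/h.

0.867 μGy/h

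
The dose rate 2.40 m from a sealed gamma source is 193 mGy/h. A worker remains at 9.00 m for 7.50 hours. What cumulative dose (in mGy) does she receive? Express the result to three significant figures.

Using I₁d₁² = I₂d₂², rate at 9.00 m:
193 × (2.40/9.00)² = 193 × 0.07111 = 13.72 mGy/h.
Dose = rate × time = 13.72 mGy/h × 7.500 h = 102.9 mGy.

103 mGy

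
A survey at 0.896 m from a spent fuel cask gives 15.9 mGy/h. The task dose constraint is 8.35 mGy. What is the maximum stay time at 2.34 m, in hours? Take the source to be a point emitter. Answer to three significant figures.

Using I₁d₁² = I₂d₂², rate at 2.34 m:
(0.896/2.34)² = 0.1466, so 15.9 × 0.1466 = 2.331 mGy/h.
Stay time = 8.35 mGy ÷ 2.331 mGy/h = 3.582 h.

3.58 h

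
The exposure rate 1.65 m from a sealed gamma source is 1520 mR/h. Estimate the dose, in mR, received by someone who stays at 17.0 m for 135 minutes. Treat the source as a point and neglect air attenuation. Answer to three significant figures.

32.2 mR

Intensity scales as (d₁/d₂)², so rate at 17.0 m:
1520 × (1.65/17.0)² = 1520 × 0.009420 = 14.32 mR/h.
Dose = rate × time = 14.32 mR/h × 2.250 h = 32.22 mR.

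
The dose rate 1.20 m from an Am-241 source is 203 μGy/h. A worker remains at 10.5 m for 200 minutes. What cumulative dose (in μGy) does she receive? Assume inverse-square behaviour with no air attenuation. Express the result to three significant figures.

8.84 μGy

Using I₁d₁² = I₂d₂², rate at 10.5 m:
203 × (1.20/10.5)² = 203 × 0.01306 = 2.651 μGy/h.
Dose = rate × time = 2.651 μGy/h × 3.333 h = 8.836 μGy.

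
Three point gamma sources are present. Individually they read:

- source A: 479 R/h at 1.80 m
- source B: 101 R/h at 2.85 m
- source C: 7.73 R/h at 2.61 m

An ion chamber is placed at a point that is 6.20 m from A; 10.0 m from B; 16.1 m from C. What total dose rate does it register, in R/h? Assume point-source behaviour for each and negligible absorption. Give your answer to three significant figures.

48.8 R/h

Each source contributes Iᵢ·(dᵢ/rᵢ)²; contributions add.
A: 479 × (1.80/6.20)² = 40.37 R/h
B: 101 × (2.85/10.0)² = 8.204 R/h
C: 7.73 × (2.61/16.1)² = 0.2031 R/h
Total = 40.37 + 8.204 + 0.2031 = 48.78 R/h.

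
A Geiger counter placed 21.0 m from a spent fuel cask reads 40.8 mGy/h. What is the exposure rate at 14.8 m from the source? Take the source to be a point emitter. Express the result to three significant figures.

82.1 mGy/h

Intensity scales as (d₁/d₂)², so scaling from 21.0 m to 14.8 m:
40.8 × (21.0/14.8)² = 40.8 × 2.013 = 82.13 mGy/h.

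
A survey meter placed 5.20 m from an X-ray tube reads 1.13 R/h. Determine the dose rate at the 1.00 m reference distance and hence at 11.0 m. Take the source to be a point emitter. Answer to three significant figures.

Using I₁d₁² = I₂d₂²,
At 1.00 m: (5.20/1.00)² = 27.04, so 1.13 × 27.04 = 30.56 R/h
At 11.0 m: (1.00/11.0)² = 0.008264, so 30.56 × 0.008264 = 0.2525 R/h.

30.6 R/h; 0.253 R/h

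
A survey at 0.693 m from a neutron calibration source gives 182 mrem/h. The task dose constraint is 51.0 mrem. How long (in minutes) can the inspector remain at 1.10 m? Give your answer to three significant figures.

Intensity scales as (d₁/d₂)², so rate at 1.10 m:
(0.693/1.10)² = 0.3969, so 182 × 0.3969 = 72.24 mrem/h.
Stay time = 51.0 mrem ÷ 72.24 mrem/h = 0.7060 h = 42.36 min.

42.4 min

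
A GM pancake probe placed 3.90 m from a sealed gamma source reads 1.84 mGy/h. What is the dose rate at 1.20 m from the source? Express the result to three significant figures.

Since intensity falls as 1/r², scaling from 3.90 m to 1.20 m:
1.84 × (3.90/1.20)² = 1.84 × 10.56 = 19.43 mGy/h.

19.4 mGy/h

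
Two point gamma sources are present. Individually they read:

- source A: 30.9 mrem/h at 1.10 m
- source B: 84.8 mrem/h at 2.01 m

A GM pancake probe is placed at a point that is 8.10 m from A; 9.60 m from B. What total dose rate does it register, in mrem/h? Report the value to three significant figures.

4.29 mrem/h

By superposition, sum each source's inverse-square contribution:
A: 30.9 × (1.10/8.10)² = 0.5699 mrem/h
B: 84.8 × (2.01/9.60)² = 3.717 mrem/h
Total = 0.5699 + 3.717 = 4.287 mrem/h.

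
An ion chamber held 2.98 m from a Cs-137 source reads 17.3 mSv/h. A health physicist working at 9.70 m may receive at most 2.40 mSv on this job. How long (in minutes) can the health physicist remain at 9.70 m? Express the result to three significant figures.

88.2 min

Intensity scales as (d₁/d₂)², so rate at 9.70 m:
(2.98/9.70)² = 0.09438, so 17.3 × 0.09438 = 1.633 mSv/h.
Stay time = 2.40 mSv ÷ 1.633 mSv/h = 1.470 h = 88.20 min.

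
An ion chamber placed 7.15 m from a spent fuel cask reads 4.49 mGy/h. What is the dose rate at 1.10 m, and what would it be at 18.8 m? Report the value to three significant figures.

190 mGy/h; 0.649 mGy/h

Applying the 1/r² law,
At 1.10 m: 4.49 × (7.15/1.10)² = 4.49 × 42.25 = 189.7 mGy/h
At 18.8 m: 189.7 × (1.10/18.8)² = 189.7 × 0.003423 = 0.6493 mGy/h.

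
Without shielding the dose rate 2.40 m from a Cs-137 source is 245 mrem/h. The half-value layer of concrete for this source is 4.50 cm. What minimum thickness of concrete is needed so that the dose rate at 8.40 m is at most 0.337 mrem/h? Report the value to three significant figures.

26.5 cm

At 8.40 m, distance alone gives (2.40/8.40)² = 0.08163, so 245 × 0.08163 = 20.00 mrem/h.
Further attenuation needed: 20.00/0.337 = 59.35.
n = log₂(59.35) = 5.891 half-value layers.
Thickness = 5.891 × 4.50 cm = 26.51 cm.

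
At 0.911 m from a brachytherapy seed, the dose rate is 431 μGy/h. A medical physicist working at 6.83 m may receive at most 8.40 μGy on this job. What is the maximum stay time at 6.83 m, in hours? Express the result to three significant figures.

Using I₁d₁² = I₂d₂², rate at 6.83 m:
431 × (0.911/6.83)² = 431 × 0.01779 = 7.667 μGy/h.
Stay time = 8.40 μGy ÷ 7.667 μGy/h = 1.096 h.

1.10 h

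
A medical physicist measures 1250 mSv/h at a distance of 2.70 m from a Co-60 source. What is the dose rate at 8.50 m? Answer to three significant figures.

126 mSv/h

Using I₁d₁² = I₂d₂², the rate at 8.50 m is
(2.70/8.50)² = 0.1009, so 1250 × 0.1009 = 126.1 mSv/h.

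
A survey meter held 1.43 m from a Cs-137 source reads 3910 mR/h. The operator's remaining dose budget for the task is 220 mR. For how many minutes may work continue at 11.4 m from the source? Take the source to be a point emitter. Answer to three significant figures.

Intensity scales as (d₁/d₂)², so rate at 11.4 m:
(1.43/11.4)² = 0.01573, so 3910 × 0.01573 = 61.50 mR/h.
Stay time = 220 mR ÷ 61.50 mR/h = 3.577 h = 214.6 min.

215 min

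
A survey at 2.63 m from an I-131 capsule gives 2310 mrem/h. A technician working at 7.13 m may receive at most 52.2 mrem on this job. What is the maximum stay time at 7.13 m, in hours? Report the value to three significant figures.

0.166 h

Using I₁d₁² = I₂d₂², rate at 7.13 m:
2310 × (2.63/7.13)² = 2310 × 0.1361 = 314.4 mrem/h.
Stay time = 52.2 mrem ÷ 314.4 mrem/h = 0.1660 h.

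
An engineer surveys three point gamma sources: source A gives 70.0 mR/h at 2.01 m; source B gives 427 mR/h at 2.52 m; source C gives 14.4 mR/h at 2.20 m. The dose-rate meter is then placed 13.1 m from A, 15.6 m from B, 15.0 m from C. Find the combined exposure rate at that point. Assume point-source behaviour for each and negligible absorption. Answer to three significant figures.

13.1 mR/h

Each source contributes Iᵢ·(dᵢ/rᵢ)²; contributions add.
A: 70.0 × (2.01/13.1)² = 1.648 mR/h
B: 427 × (2.52/15.6)² = 11.14 mR/h
C: 14.4 × (2.20/15.0)² = 0.3098 mR/h
Total = 1.648 + 11.14 + 0.3098 = 13.10 mR/h.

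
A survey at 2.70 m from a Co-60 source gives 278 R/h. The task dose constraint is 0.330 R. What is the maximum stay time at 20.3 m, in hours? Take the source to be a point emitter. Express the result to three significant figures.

0.0671 h

Applying the 1/r² law, rate at 20.3 m:
(2.70/20.3)² = 0.01769, so 278 × 0.01769 = 4.918 R/h.
Stay time = 0.330 R ÷ 4.918 R/h = 0.06710 h.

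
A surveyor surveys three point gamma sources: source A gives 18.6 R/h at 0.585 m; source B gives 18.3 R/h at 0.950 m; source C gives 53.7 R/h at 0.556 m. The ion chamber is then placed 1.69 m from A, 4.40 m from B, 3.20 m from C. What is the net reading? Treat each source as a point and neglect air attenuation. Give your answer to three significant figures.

4.70 R/h

Each source contributes Iᵢ·(dᵢ/rᵢ)²; contributions add.
A: 18.6 × (0.585/1.69)² = 2.229 R/h
B: 18.3 × (0.950/4.40)² = 0.8531 R/h
C: 53.7 × (0.556/3.20)² = 1.621 R/h
Total = 2.229 + 0.8531 + 1.621 = 4.703 R/h.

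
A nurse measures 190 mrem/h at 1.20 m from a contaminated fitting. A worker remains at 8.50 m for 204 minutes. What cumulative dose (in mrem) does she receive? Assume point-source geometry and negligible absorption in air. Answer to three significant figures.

12.9 mrem

Intensity scales as (d₁/d₂)², so rate at 8.50 m:
(1.20/8.50)² = 0.01993, so 190 × 0.01993 = 3.787 mrem/h.
Dose = rate × time = 3.787 mrem/h × 3.400 h = 12.88 mrem.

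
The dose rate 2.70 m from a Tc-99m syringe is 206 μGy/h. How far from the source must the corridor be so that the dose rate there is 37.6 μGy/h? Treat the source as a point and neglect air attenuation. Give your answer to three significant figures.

Since intensity falls as 1/r², d₂ = d₁·√(I₁/I₂).
I₁/I₂ = 206/37.6 = 5.479, so d₂ = 2.70 × √5.479 = 6.320 m.

6.32 m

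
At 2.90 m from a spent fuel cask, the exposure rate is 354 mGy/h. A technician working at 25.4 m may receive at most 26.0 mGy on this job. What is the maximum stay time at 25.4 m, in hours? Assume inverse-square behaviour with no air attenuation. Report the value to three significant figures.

5.63 h

Using I₁d₁² = I₂d₂², rate at 25.4 m:
(2.90/25.4)² = 0.01304, so 354 × 0.01304 = 4.616 mGy/h.
Stay time = 26.0 mGy ÷ 4.616 mGy/h = 5.633 h.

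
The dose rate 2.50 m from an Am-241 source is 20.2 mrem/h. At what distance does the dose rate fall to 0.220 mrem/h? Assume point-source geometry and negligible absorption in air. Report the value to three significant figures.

24.0 m

Intensity scales as (d₁/d₂)², so d₂ = d₁·√(I₁/I₂).
I₁/I₂ = 20.2/0.220 = 91.82, so d₂ = 2.50 × √91.82 = 23.96 m.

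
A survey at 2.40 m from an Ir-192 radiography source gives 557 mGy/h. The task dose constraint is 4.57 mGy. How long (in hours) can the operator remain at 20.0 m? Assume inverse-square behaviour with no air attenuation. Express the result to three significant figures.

0.570 h

By the inverse-square law, rate at 20.0 m:
557 × (2.40/20.0)² = 557 × 0.01440 = 8.021 mGy/h.
Stay time = 4.57 mGy ÷ 8.021 mGy/h = 0.5698 h.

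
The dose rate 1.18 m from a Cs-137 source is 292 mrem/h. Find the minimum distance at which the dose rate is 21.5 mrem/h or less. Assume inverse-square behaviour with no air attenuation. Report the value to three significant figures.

Applying the 1/r² law, d₂ = d₁·√(I₁/I₂).
I₁/I₂ = 292/21.5 = 13.58, so d₂ = 1.18 × √13.58 = 4.348 m.

4.35 m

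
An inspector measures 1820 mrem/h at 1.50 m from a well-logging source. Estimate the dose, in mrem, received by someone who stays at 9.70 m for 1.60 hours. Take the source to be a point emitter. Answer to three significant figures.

69.6 mrem

Applying the 1/r² law, rate at 9.70 m:
1820 × (1.50/9.70)² = 1820 × 0.02391 = 43.52 mrem/h.
Dose = rate × time = 43.52 mrem/h × 1.600 h = 69.63 mrem.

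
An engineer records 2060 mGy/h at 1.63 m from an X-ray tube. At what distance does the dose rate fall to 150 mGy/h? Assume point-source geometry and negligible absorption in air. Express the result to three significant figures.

6.04 m

Since intensity falls as 1/r², d₂ = d₁·√(I₁/I₂).
I₁/I₂ = 2060/150 = 13.73, so d₂ = 1.63 × √13.73 = 6.040 m.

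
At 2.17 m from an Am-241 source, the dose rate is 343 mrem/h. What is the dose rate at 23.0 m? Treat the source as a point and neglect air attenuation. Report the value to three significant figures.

Using I₁d₁² = I₂d₂², the rate at 23.0 m is
343 × (2.17/23.0)² = 343 × 0.008902 = 3.053 mrem/h.

3.05 mrem/h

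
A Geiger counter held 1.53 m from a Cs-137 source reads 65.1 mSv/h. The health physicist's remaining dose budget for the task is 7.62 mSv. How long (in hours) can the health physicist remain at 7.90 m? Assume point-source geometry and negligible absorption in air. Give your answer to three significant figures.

3.12 h

Intensity scales as (d₁/d₂)², so rate at 7.90 m:
65.1 × (1.53/7.90)² = 65.1 × 0.03751 = 2.442 mSv/h.
Stay time = 7.62 mSv ÷ 2.442 mSv/h = 3.120 h.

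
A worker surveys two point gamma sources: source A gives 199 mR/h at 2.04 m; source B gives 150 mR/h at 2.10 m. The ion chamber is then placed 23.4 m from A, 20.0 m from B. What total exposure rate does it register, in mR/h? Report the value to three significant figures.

By superposition, sum each source's inverse-square contribution:
A: 199 × (2.04/23.4)² = 1.512 mR/h
B: 150 × (2.10/20.0)² = 1.654 mR/h
Total = 1.512 + 1.654 = 3.166 mR/h.

3.17 mR/h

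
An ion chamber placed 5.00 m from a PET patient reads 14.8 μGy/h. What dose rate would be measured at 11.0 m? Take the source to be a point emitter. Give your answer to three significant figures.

Since intensity falls as 1/r², scaling from 5.00 m to 11.0 m:
(5.00/11.0)² = 0.2066, so 14.8 × 0.2066 = 3.058 μGy/h.

3.06 μGy/h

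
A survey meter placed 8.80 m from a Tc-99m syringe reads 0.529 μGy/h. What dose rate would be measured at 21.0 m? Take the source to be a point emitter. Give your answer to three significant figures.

Since intensity falls as 1/r², scaling from 8.80 m to 21.0 m:
(8.80/21.0)² = 0.1756, so 0.529 × 0.1756 = 0.09289 μGy/h.

0.0929 μGy/h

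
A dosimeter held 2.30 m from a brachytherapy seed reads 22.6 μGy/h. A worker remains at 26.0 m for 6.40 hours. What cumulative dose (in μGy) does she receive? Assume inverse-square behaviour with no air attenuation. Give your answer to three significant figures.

Intensity scales as (d₁/d₂)², so rate at 26.0 m:
22.6 × (2.30/26.0)² = 22.6 × 0.007825 = 0.1768 μGy/h.
Dose = rate × time = 0.1768 μGy/h × 6.400 h = 1.132 μGy.

1.13 μGy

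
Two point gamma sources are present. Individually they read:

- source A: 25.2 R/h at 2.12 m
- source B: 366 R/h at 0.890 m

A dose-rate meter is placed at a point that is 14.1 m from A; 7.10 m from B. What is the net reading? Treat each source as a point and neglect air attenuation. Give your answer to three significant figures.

Each source contributes Iᵢ·(dᵢ/rᵢ)²; contributions add.
A: 25.2 × (2.12/14.1)² = 0.5697 R/h
B: 366 × (0.890/7.10)² = 5.751 R/h
Total = 0.5697 + 5.751 = 6.321 R/h.

6.32 R/h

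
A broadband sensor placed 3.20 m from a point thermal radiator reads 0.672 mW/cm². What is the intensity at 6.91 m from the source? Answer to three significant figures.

Intensity scales as (d₁/d₂)², so scaling from 3.20 m to 6.91 m:
0.672 × (3.20/6.91)² = 0.672 × 0.2145 = 0.1441 mW/cm².

0.144 mW/cm²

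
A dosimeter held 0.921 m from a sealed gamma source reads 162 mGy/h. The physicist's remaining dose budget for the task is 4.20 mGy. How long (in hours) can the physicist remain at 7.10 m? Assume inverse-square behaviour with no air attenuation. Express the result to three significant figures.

Since intensity falls as 1/r², rate at 7.10 m:
(0.921/7.10)² = 0.01683, so 162 × 0.01683 = 2.726 mGy/h.
Stay time = 4.20 mGy ÷ 2.726 mGy/h = 1.541 h.

1.54 h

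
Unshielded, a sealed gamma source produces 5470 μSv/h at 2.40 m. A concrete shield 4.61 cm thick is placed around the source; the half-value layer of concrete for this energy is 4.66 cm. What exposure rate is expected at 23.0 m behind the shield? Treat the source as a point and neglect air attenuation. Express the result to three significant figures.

30.0 μSv/h

Distance alone: (2.40/23.0)² = 0.01089, so 5470 × 0.01089 = 59.57 μSv/h.
Shield: 4.61/4.66 = 0.9893 half-value layers → attenuation 2^(−0.9893) = 0.5037.
Combined: 59.57 × 0.5037 = 30.01 μSv/h.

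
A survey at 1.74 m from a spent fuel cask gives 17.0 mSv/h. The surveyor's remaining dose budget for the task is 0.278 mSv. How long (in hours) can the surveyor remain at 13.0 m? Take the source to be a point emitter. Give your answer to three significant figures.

By the inverse-square law, rate at 13.0 m:
(1.74/13.0)² = 0.01791, so 17.0 × 0.01791 = 0.3045 mSv/h.
Stay time = 0.278 mSv ÷ 0.3045 mSv/h = 0.9130 h.

0.913 h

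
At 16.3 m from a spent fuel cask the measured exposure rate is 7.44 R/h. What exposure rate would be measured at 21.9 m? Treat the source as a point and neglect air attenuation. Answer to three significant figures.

Since intensity falls as 1/r², scaling from 16.3 m to 21.9 m:
7.44 × (16.3/21.9)² = 7.44 × 0.5540 = 4.122 R/h.

4.12 R/h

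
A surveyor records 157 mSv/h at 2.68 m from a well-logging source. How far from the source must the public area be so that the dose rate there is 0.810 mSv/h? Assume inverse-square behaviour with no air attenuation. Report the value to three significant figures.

37.3 m

By the inverse-square law, d₂ = d₁·√(I₁/I₂).
I₁/I₂ = 157/0.810 = 193.8, so d₂ = 2.68 × √193.8 = 37.31 m.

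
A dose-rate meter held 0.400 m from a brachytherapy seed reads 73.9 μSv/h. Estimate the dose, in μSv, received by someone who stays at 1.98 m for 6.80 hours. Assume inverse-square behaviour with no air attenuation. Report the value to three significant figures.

Applying the 1/r² law, rate at 1.98 m:
73.9 × (0.400/1.98)² = 73.9 × 0.04081 = 3.016 μSv/h.
Dose = rate × time = 3.016 μSv/h × 6.800 h = 20.51 μSv.

20.5 μSv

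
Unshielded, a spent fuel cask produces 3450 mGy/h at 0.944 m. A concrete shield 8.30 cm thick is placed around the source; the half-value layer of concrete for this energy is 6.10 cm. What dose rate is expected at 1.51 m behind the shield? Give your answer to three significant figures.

525 mGy/h

Distance alone: 3450 × (0.944/1.51)² = 3450 × 0.3908 = 1348 mGy/h.
Shield: 8.30/6.10 = 1.361 half-value layers → attenuation 2^(−1.361) = 0.3893.
Combined: 1348 × 0.3893 = 524.8 mGy/h.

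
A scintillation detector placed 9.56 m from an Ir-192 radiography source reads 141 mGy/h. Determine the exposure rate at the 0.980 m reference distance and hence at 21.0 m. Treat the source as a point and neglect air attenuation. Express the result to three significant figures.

13400 mGy/h; 29.2 mGy/h

Applying the 1/r² law,
At 0.980 m: (9.56/0.980)² = 95.16, so 141 × 95.16 = 13420 mGy/h
At 21.0 m: 13420 × (0.980/21.0)² = 13420 × 0.002178 = 29.23 mGy/h.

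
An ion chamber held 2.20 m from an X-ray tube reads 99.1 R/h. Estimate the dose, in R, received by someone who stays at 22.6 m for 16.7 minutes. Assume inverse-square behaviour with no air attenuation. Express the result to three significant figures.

0.261 R

Intensity scales as (d₁/d₂)², so rate at 22.6 m:
99.1 × (2.20/22.6)² = 99.1 × 0.009476 = 0.9391 R/h.
Dose = rate × time = 0.9391 R/h × 0.2783 h = 0.2614 R.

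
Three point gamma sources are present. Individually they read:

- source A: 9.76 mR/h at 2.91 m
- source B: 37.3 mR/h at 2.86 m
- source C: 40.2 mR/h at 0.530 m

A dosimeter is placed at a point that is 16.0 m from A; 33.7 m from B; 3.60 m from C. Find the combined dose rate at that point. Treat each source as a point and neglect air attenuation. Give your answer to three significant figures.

1.46 mR/h

By superposition, sum each source's inverse-square contribution:
A: 9.76 × (2.91/16.0)² = 0.3228 mR/h
B: 37.3 × (2.86/33.7)² = 0.2686 mR/h
C: 40.2 × (0.530/3.60)² = 0.8713 mR/h
Total = 0.3228 + 0.2686 + 0.8713 = 1.463 mR/h.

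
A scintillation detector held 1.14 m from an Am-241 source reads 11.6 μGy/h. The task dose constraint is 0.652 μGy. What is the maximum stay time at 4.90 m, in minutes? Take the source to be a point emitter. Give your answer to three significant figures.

62.3 min

Since intensity falls as 1/r², rate at 4.90 m:
(1.14/4.90)² = 0.05413, so 11.6 × 0.05413 = 0.6279 μGy/h.
Stay time = 0.652 μGy ÷ 0.6279 μGy/h = 1.038 h = 62.28 min.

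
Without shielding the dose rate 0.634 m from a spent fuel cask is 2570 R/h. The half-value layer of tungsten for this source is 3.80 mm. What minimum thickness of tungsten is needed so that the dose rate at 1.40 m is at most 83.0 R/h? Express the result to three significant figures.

At 1.40 m, distance alone gives (0.634/1.40)² = 0.2051, so 2570 × 0.2051 = 527.1 R/h.
Further attenuation needed: 527.1/83.0 = 6.351.
n = log₂(6.351) = 2.667 half-value layers.
Thickness = 2.667 × 3.80 mm = 10.13 mm.

10.1 mm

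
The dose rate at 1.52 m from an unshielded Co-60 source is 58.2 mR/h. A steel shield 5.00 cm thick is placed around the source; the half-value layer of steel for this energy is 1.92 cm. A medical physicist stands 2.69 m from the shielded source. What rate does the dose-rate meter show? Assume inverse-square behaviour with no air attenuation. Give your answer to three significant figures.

Distance alone: (1.52/2.69)² = 0.3193, so 58.2 × 0.3193 = 18.58 mR/h.
Shield: 5.00/1.92 = 2.604 half-value layers → attenuation 2^(−2.604) = 0.1645.
Combined: 18.58 × 0.1645 = 3.056 mR/h.

3.06 mR/h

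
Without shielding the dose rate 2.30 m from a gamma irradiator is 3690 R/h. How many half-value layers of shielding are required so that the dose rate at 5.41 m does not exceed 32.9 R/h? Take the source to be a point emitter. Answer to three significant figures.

4.34 half-value layers

At 5.41 m, distance alone gives 3690 × (2.30/5.41)² = 3690 × 0.1807 = 666.8 R/h.
Further attenuation needed: 666.8/32.9 = 20.27.
n = log₂(20.27) = 4.341 half-value layers.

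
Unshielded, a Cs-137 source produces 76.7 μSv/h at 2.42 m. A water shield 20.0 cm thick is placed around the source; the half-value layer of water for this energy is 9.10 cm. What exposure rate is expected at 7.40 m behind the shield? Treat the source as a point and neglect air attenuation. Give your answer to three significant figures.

Distance alone: 76.7 × (2.42/7.40)² = 76.7 × 0.1069 = 8.199 μSv/h.
Shield: 20.0/9.10 = 2.198 half-value layers → attenuation 2^(−2.198) = 0.2179.
Combined: 8.199 × 0.2179 = 1.787 μSv/h.

1.79 μSv/h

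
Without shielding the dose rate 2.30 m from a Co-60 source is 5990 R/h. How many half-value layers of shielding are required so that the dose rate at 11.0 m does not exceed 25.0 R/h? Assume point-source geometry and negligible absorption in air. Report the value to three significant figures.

3.39 half-value layers

At 11.0 m, distance alone gives 5990 × (2.30/11.0)² = 5990 × 0.04372 = 261.9 R/h.
Further attenuation needed: 261.9/25.0 = 10.48.
n = log₂(10.48) = 3.390 half-value layers.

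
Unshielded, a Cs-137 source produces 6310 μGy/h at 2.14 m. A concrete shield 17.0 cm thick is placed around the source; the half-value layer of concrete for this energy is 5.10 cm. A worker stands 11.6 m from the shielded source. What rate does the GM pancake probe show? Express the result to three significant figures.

Distance alone: (2.14/11.6)² = 0.03403, so 6310 × 0.03403 = 214.7 μGy/h.
Shield: 17.0/5.10 = 3.333 half-value layers → attenuation 2^(−3.333) = 0.09924.
Combined: 214.7 × 0.09924 = 21.31 μGy/h.

21.3 μGy/h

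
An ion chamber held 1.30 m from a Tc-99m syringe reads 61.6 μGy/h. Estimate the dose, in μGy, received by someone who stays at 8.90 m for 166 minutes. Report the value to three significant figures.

Intensity scales as (d₁/d₂)², so rate at 8.90 m:
61.6 × (1.30/8.90)² = 61.6 × 0.02134 = 1.315 μGy/h.
Dose = rate × time = 1.315 μGy/h × 2.767 h = 3.639 μGy.

3.64 μGy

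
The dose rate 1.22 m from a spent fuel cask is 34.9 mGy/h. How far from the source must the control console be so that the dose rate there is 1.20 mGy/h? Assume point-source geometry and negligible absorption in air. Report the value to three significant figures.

6.58 m

By the inverse-square law, d₂ = d₁·√(I₁/I₂).
I₁/I₂ = 34.9/1.20 = 29.08, so d₂ = 1.22 × √29.08 = 6.579 m.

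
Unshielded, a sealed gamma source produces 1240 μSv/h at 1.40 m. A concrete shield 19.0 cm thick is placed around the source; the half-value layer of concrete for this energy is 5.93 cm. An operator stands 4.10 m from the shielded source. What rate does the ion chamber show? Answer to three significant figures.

Distance alone: 1240 × (1.40/4.10)² = 1240 × 0.1166 = 144.6 μSv/h.
Shield: 19.0/5.93 = 3.204 half-value layers → attenuation 2^(−3.204) = 0.1085.
Combined: 144.6 × 0.1085 = 15.69 μSv/h.

15.7 μSv/h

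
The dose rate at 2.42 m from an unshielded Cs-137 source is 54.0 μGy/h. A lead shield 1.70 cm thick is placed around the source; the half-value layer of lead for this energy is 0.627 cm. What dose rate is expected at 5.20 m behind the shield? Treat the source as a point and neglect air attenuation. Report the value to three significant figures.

1.79 μGy/h

Distance alone: 54.0 × (2.42/5.20)² = 54.0 × 0.2166 = 11.70 μGy/h.
Shield: 1.70/0.627 = 2.711 half-value layers → attenuation 2^(−2.711) = 0.1527.
Combined: 11.70 × 0.1527 = 1.787 μGy/h.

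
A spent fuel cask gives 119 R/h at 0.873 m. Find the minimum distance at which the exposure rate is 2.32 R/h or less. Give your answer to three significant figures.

By the inverse-square law, d₂ = d₁·√(I₁/I₂).
I₁/I₂ = 119/2.32 = 51.29, so d₂ = 0.873 × √51.29 = 6.252 m.

6.25 m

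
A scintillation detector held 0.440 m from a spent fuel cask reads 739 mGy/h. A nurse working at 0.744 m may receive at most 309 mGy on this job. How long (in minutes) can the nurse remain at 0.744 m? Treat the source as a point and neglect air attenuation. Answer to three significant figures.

71.7 min

Using I₁d₁² = I₂d₂², rate at 0.744 m:
(0.440/0.744)² = 0.3498, so 739 × 0.3498 = 258.5 mGy/h.
Stay time = 309 mGy ÷ 258.5 mGy/h = 1.195 h = 71.70 min.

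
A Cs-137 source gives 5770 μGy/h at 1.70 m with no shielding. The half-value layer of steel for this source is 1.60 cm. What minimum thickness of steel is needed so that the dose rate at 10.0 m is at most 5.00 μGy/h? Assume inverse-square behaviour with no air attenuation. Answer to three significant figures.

At 10.0 m, distance alone gives 5770 × (1.70/10.0)² = 5770 × 0.02890 = 166.8 μGy/h.
Further attenuation needed: 166.8/5.00 = 33.36.
n = log₂(33.36) = 5.060 half-value layers.
Thickness = 5.060 × 1.60 cm = 8.096 cm.

8.10 cm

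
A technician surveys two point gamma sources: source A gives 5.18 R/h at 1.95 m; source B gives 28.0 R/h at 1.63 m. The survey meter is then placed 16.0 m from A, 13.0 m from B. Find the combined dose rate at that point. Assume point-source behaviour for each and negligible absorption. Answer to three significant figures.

0.517 R/h

Each source contributes Iᵢ·(dᵢ/rᵢ)²; contributions add.
A: 5.18 × (1.95/16.0)² = 0.07694 R/h
B: 28.0 × (1.63/13.0)² = 0.4402 R/h
Total = 0.07694 + 0.4402 = 0.5171 R/h.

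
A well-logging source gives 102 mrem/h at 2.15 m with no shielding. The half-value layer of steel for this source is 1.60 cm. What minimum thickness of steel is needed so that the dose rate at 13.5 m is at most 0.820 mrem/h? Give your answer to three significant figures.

2.65 cm

At 13.5 m, distance alone gives (2.15/13.5)² = 0.02536, so 102 × 0.02536 = 2.587 mrem/h.
Further attenuation needed: 2.587/0.820 = 3.155.
n = log₂(3.155) = 1.658 half-value layers.
Thickness = 1.658 × 1.60 cm = 2.653 cm.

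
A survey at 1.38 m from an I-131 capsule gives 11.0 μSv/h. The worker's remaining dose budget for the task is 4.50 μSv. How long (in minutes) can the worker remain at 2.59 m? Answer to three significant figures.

Using I₁d₁² = I₂d₂², rate at 2.59 m:
(1.38/2.59)² = 0.2839, so 11.0 × 0.2839 = 3.123 μSv/h.
Stay time = 4.50 μSv ÷ 3.123 μSv/h = 1.441 h = 86.46 min.

86.5 min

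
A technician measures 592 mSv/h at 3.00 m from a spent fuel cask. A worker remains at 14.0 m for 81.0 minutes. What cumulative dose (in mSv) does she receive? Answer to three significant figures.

36.7 mSv

Since intensity falls as 1/r², rate at 14.0 m:
(3.00/14.0)² = 0.04592, so 592 × 0.04592 = 27.18 mSv/h.
Dose = rate × time = 27.18 mSv/h × 1.350 h = 36.69 mSv.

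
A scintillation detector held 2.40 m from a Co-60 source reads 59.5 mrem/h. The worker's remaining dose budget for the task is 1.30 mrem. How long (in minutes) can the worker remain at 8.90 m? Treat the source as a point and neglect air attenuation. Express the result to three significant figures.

Intensity scales as (d₁/d₂)², so rate at 8.90 m:
(2.40/8.90)² = 0.07272, so 59.5 × 0.07272 = 4.327 mrem/h.
Stay time = 1.30 mrem ÷ 4.327 mrem/h = 0.3004 h = 18.02 min.

18.0 min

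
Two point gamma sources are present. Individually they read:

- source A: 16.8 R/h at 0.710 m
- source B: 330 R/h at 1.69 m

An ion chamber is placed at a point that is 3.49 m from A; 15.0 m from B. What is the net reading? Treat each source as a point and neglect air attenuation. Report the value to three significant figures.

4.88 R/h

By superposition, sum each source's inverse-square contribution:
A: 16.8 × (0.710/3.49)² = 0.6953 R/h
B: 330 × (1.69/15.0)² = 4.189 R/h
Total = 0.6953 + 4.189 = 4.884 R/h.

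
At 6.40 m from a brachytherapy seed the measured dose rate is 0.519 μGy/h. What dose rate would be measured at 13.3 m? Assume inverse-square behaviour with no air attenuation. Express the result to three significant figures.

Intensity scales as (d₁/d₂)², so scaling from 6.40 m to 13.3 m:
0.519 × (6.40/13.3)² = 0.519 × 0.2316 = 0.1202 μGy/h.

0.120 μGy/h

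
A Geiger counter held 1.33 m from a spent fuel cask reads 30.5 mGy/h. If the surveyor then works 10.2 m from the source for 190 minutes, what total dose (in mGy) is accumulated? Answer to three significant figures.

Applying the 1/r² law, rate at 10.2 m:
(1.33/10.2)² = 0.01700, so 30.5 × 0.01700 = 0.5185 mGy/h.
Dose = rate × time = 0.5185 mGy/h × 3.167 h = 1.642 mGy.

1.64 mGy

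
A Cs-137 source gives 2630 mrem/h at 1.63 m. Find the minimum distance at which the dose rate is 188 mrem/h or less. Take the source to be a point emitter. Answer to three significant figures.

6.10 m

Using I₁d₁² = I₂d₂², d₂ = d₁·√(I₁/I₂).
I₁/I₂ = 2630/188 = 13.99, so d₂ = 1.63 × √13.99 = 6.097 m.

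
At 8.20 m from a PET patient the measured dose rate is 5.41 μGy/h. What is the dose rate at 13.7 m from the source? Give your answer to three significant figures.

Applying the 1/r² law, scaling from 8.20 m to 13.7 m:
5.41 × (8.20/13.7)² = 5.41 × 0.3583 = 1.938 μGy/h.

1.94 μGy/h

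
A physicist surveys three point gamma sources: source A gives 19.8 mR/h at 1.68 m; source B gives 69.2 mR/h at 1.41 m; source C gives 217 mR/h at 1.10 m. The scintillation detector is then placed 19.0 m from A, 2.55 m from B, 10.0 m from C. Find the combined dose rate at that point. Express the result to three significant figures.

Each source contributes Iᵢ·(dᵢ/rᵢ)²; contributions add.
A: 19.8 × (1.68/19.0)² = 0.1548 mR/h
B: 69.2 × (1.41/2.55)² = 21.16 mR/h
C: 217 × (1.10/10.0)² = 2.626 mR/h
Total = 0.1548 + 21.16 + 2.626 = 23.94 mR/h.

23.9 mR/h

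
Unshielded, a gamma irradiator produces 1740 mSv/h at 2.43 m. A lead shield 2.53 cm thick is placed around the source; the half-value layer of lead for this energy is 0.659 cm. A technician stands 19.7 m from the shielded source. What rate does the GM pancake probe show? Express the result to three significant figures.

1.85 mSv/h

Distance alone: 1740 × (2.43/19.7)² = 1740 × 0.01522 = 26.48 mSv/h.
Shield: 2.53/0.659 = 3.839 half-value layers → attenuation 2^(−3.839) = 0.06988.
Combined: 26.48 × 0.06988 = 1.850 mSv/h.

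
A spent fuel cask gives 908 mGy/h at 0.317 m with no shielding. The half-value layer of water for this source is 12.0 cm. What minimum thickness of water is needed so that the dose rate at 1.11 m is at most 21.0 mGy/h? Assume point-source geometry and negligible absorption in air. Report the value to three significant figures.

21.8 cm

At 1.11 m, distance alone gives (0.317/1.11)² = 0.08156, so 908 × 0.08156 = 74.06 mGy/h.
Further attenuation needed: 74.06/21.0 = 3.527.
n = log₂(3.527) = 1.818 half-value layers.
Thickness = 1.818 × 12.0 cm = 21.82 cm.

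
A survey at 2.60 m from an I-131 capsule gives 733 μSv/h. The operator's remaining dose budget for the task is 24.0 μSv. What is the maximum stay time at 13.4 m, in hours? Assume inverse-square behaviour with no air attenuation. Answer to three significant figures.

Applying the 1/r² law, rate at 13.4 m:
733 × (2.60/13.4)² = 733 × 0.03765 = 27.60 μSv/h.
Stay time = 24.0 μSv ÷ 27.60 μSv/h = 0.8696 h.

0.870 h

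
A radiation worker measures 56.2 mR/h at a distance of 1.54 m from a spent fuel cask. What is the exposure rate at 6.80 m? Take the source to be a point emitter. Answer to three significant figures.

Using I₁d₁² = I₂d₂², the rate at 6.80 m is
(1.54/6.80)² = 0.05129, so 56.2 × 0.05129 = 2.882 mR/h.

2.88 mR/h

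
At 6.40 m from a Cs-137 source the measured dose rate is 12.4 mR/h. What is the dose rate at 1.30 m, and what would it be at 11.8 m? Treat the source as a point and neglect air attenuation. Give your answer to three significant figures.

Since intensity falls as 1/r²,
At 1.30 m: 12.4 × (6.40/1.30)² = 12.4 × 24.24 = 300.6 mR/h
At 11.8 m: 300.6 × (1.30/11.8)² = 300.6 × 0.01214 = 3.649 mR/h.

301 mR/h; 3.65 mR/h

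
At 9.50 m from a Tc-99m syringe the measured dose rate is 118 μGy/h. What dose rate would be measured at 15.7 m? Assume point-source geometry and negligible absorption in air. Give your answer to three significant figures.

By the inverse-square law, scaling from 9.50 m to 15.7 m:
118 × (9.50/15.7)² = 118 × 0.3661 = 43.20 μGy/h.

43.2 μGy/h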